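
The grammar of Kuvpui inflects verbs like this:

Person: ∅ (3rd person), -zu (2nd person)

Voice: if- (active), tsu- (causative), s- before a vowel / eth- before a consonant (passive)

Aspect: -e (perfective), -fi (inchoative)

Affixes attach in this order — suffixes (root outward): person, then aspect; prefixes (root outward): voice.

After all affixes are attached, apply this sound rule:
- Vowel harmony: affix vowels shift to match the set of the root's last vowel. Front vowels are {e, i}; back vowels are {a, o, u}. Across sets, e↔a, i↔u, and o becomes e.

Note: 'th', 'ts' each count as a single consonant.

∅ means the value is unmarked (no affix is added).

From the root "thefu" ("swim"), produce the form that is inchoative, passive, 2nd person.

Attach person 2nd person -zu → thefuzu.
Attach aspect inchoative -fi → thefuzufi.
Attach voice passive eth- (before consonant 'th') → eththefuzufi.
Apply vowel harmony: eththefuzufi → aththefuzufu.

aththefuzufu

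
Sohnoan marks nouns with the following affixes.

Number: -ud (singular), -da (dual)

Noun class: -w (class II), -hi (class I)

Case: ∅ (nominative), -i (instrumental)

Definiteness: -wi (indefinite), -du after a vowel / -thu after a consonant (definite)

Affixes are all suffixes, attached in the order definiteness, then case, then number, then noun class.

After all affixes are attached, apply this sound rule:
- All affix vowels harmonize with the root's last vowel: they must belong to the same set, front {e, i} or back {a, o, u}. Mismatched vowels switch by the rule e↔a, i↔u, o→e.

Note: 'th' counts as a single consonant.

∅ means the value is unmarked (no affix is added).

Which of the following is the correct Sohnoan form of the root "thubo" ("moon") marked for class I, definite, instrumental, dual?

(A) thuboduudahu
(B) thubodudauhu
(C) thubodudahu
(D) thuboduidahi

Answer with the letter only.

Attach definiteness definite -du (after vowel 'o') → thubodu.
Attach case instrumental -i → thubodui.
Attach number dual -da → thuboduida.
Attach noun class class I -hi → thuboduidahi.
Apply vowel harmony: thuboduidahi → thuboduudahu.
So the correct form is thuboduudahu, option (A).
(C) thubodudahu is wrong: it uses nominative instead of instrumental for case.
(D) thuboduidahi is wrong: it fails to apply the sound rule(s).
(B) thubodudauhu is wrong: it has the affixes in the wrong order.

A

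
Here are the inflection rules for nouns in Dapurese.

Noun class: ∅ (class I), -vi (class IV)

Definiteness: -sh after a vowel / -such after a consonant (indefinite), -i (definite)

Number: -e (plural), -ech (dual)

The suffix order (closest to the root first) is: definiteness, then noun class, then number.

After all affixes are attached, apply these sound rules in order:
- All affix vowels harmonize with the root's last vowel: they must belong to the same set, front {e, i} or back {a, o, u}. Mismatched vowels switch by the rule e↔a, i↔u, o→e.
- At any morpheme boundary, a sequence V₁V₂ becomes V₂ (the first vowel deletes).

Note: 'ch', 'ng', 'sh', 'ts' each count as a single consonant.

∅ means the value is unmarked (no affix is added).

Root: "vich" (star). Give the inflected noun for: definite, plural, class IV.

vichive

Attach definiteness definite -i → vichi.
Attach noun class class IV -vi → vichivi.
Attach number plural -e → vichivie.
Vowel harmony: no change.
Apply vowel deletion: vichivie → vichive.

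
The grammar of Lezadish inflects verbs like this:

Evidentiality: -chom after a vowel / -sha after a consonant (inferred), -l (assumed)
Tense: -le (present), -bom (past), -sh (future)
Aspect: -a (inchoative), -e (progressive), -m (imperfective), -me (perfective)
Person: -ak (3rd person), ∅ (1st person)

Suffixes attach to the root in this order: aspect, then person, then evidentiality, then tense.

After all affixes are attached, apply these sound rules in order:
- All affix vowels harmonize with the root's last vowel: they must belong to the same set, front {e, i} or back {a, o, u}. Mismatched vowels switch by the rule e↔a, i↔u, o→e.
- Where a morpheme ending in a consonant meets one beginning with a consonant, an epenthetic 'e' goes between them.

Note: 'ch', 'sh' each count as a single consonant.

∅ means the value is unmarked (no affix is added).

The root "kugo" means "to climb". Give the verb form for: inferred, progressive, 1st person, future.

Attach aspect progressive -e → kugoe.
person = 1st person: zero marking, form stays kugoe.
Attach evidentiality inferred -chom (after vowel 'e') → kugoechom.
Attach tense future -sh → kugoechomsh.
Apply vowel harmony: kugoechomsh → kugoachomsh.
Apply epenthesis: kugoachomsh → kugoachomesh.

kugoachomesh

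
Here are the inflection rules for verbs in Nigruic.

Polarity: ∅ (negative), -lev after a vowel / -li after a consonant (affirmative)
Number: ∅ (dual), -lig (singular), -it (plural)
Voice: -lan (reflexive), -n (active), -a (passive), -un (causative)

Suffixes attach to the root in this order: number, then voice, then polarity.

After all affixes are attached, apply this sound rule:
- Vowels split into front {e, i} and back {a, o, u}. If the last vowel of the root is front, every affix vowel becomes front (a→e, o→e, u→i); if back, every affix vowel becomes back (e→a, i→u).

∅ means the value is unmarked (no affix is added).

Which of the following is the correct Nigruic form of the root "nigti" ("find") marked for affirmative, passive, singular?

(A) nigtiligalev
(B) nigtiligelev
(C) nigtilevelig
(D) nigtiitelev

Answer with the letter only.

B

Attach number singular -lig → nigtilig.
Attach voice passive -a → nigtiliga.
Attach polarity affirmative -lev (after vowel 'a') → nigtiligalev.
Apply vowel harmony: nigtiligalev → nigtiligelev.
So the correct form is nigtiligelev, option (B).
(A) nigtiligalev is wrong: it fails to apply the sound rule(s).
(C) nigtilevelig is wrong: it has the affixes in the wrong order.
(D) nigtiitelev is wrong: it uses plural instead of singular for number.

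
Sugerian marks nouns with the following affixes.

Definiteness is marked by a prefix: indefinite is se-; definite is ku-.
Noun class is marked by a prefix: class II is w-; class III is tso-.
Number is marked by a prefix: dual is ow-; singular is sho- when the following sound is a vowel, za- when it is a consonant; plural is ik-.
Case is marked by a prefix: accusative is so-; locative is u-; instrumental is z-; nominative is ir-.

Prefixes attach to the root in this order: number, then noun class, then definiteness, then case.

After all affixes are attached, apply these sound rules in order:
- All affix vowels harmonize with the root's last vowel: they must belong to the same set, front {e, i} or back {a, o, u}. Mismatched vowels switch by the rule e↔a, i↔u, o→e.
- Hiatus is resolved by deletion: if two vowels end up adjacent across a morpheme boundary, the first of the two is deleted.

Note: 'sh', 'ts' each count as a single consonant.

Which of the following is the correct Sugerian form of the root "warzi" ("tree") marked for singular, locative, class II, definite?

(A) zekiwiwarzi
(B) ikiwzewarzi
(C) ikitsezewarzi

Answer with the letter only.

B

Attach number singular za- (before consonant 'w') → zawarzi.
Attach noun class class II w- → wzawarzi.
Attach definiteness definite ku- → kuwzawarzi.
Attach case locative u- → ukuwzawarzi.
Apply vowel harmony: ukuwzawarzi → ikiwzewarzi.
Vowel deletion: no change.
So the correct form is ikiwzewarzi, option (B).
(A) zekiwiwarzi is wrong: it has the affixes in the wrong order.
(C) ikitsezewarzi is wrong: it uses class III instead of class II for noun class.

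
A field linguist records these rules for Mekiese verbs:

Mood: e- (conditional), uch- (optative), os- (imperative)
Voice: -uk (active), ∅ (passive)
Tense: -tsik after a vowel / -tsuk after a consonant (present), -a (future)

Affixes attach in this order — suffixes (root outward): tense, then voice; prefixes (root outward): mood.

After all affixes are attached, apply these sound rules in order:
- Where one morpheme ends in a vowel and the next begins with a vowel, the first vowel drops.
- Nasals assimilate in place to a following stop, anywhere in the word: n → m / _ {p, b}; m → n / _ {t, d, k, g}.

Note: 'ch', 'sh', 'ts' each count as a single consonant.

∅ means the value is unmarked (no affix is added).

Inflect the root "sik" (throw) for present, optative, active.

uchsiktsukuk

Attach tense present -tsuk (after consonant 'k') → siktsuk.
Attach voice active -uk → siktsukuk.
Attach mood optative uch- → uchsiktsukuk.
Vowel deletion: no change.
Nasal assimilation: no change.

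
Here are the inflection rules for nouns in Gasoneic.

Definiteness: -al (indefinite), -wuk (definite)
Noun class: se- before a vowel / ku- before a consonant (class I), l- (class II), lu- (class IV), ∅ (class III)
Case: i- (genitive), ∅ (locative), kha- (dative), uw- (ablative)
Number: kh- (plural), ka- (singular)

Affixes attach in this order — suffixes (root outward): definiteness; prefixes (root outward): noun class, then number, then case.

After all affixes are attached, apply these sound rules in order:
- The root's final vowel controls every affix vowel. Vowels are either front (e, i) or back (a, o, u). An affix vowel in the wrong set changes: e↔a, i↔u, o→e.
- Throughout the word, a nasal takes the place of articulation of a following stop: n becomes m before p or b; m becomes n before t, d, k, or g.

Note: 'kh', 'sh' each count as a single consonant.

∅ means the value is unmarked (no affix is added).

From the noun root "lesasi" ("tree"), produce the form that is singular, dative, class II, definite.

khekellesasiwik

Attach noun class class II l- → llesasi.
Attach definiteness definite -wuk → llesasiwuk.
Attach number singular ka- → kallesasiwuk.
Attach case dative kha- → khakallesasiwuk.
Apply vowel harmony: khakallesasiwuk → khekellesasiwik.
Nasal assimilation: no change.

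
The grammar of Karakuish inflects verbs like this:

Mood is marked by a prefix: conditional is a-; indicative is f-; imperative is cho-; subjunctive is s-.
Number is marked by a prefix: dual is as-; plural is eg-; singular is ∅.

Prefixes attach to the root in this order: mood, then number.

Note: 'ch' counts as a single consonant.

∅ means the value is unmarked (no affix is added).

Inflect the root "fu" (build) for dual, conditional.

asafu

Attach mood conditional a- → afu.
Attach number dual as- → asafu.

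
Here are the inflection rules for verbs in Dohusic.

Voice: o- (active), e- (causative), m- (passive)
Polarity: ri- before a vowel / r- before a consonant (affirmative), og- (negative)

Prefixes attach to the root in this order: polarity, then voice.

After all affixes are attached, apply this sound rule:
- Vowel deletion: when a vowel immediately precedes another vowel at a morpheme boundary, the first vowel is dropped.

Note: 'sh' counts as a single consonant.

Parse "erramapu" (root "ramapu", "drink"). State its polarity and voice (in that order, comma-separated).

Segment: e-r-ramapu.
polarity: ri/r- → affirmative.
voice: e- → causative.

affirmative, causative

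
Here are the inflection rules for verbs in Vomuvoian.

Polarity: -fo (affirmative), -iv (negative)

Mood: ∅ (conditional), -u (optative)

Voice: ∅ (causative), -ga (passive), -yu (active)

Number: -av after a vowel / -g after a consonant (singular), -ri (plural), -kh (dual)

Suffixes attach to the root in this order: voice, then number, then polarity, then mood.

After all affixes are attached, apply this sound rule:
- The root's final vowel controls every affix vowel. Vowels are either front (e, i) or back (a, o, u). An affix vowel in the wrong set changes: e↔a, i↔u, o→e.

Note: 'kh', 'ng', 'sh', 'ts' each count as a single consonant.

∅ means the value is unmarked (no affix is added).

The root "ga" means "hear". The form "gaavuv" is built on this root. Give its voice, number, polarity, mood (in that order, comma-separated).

causative, singular, negative, conditional

Segment: ga-av-iv.
voice: ∅ → causative.
number: -av/g → singular.
polarity: -iv → negative.
mood: ∅ → conditional.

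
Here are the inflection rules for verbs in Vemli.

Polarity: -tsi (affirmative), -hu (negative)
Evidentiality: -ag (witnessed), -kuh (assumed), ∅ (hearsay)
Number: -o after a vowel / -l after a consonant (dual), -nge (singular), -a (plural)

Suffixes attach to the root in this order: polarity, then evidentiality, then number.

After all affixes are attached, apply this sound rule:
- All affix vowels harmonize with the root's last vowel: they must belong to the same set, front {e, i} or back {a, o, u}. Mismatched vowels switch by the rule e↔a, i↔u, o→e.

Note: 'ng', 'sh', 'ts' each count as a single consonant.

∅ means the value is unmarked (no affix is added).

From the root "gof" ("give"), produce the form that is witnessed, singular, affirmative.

Attach polarity affirmative -tsi → goftsi.
Attach evidentiality witnessed -ag → goftsiag.
Attach number singular -nge → goftsiagnge.
Apply vowel harmony: goftsiagnge → goftsuagnga.

goftsuagnga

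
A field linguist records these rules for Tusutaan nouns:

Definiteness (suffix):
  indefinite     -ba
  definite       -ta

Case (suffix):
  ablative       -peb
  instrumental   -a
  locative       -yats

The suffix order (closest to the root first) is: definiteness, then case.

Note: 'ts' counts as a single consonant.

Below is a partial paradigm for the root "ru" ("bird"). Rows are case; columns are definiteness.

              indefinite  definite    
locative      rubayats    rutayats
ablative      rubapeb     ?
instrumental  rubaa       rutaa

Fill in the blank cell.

Attach definiteness definite -ta → ruta.
Attach case ablative -peb → rutapeb.

rutapeb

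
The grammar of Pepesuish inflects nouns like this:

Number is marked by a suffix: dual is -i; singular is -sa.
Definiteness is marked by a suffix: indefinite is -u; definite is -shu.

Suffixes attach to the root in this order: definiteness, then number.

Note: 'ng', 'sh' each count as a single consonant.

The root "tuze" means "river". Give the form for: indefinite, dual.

tuzeui

Attach definiteness indefinite -u → tuzeu.
Attach number dual -i → tuzeui.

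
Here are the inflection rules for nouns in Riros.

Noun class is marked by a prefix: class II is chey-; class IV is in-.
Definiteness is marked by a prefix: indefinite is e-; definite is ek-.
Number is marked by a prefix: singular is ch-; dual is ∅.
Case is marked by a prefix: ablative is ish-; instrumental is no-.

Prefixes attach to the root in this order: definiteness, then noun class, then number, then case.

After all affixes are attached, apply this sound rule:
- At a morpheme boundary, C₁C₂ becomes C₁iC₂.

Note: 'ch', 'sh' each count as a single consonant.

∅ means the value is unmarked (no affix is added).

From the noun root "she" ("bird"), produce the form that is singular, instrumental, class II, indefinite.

Attach definiteness indefinite e- → eshe.
Attach noun class class II chey- → cheyeshe.
Attach number singular ch- → chcheyeshe.
Attach case instrumental no- → nochcheyeshe.
Apply epenthesis: nochcheyeshe → nochicheyeshe.

nochicheyeshe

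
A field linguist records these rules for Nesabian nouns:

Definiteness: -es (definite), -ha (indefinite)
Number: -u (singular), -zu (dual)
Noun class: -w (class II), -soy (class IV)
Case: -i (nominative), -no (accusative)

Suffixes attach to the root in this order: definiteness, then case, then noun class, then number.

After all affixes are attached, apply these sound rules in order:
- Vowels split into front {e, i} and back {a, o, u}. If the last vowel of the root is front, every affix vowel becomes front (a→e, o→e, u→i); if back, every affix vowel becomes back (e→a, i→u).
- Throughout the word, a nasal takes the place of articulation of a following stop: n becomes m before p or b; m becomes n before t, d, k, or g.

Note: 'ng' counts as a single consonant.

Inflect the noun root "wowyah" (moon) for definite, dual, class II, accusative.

Attach definiteness definite -es → wowyahes.
Attach case accusative -no → wowyahesno.
Attach noun class class II -w → wowyahesnow.
Attach number dual -zu → wowyahesnowzu.
Apply vowel harmony: wowyahesnowzu → wowyahasnowzu.
Nasal assimilation: no change.

wowyahasnowzu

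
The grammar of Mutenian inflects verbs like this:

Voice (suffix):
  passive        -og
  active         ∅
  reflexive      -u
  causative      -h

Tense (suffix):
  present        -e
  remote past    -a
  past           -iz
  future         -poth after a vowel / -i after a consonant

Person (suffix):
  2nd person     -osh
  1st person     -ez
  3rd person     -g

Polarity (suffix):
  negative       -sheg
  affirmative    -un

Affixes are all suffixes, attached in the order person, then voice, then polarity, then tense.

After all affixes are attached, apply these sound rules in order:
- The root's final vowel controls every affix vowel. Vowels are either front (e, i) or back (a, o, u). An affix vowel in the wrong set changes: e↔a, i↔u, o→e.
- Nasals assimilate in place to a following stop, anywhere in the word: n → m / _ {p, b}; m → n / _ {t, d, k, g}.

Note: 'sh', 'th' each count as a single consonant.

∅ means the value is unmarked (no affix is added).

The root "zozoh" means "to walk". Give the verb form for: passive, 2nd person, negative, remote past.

Attach person 2nd person -osh → zozohosh.
Attach voice passive -og → zozohoshog.
Attach polarity negative -sheg → zozohoshogsheg.
Attach tense remote past -a → zozohoshogshega.
Apply vowel harmony: zozohoshogshega → zozohoshogshaga.
Nasal assimilation: no change.

zozohoshogshaga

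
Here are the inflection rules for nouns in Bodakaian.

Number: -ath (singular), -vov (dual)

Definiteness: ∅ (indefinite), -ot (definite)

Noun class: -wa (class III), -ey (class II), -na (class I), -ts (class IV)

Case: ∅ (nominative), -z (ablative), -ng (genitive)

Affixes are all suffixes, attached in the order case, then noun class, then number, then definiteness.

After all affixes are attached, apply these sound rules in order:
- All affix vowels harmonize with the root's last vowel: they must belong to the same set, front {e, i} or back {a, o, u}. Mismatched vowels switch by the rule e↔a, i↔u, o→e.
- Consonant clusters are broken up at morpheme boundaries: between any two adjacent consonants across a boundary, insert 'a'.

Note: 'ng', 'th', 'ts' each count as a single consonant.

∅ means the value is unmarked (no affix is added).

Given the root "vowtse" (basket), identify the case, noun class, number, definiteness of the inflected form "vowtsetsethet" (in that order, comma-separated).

Segment: vowtse-ts-ath-ot.
case: ∅ → nominative.
noun class: -ts → class IV.
number: -ath → singular.
definiteness: -ot → definite.

nominative, class IV, singular, definite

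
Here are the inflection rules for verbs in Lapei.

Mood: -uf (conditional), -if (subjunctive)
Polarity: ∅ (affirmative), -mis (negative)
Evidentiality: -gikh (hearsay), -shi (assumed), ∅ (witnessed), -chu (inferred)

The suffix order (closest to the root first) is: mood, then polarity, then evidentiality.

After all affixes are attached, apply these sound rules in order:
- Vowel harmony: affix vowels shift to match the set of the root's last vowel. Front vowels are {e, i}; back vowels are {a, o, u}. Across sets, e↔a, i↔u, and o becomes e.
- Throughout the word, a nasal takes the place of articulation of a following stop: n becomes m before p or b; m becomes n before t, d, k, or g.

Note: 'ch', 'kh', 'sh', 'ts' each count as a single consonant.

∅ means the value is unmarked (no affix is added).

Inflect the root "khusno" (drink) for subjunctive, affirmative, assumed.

Attach mood subjunctive -if → khusnoif.
polarity = affirmative: zero marking, form stays khusnoif.
Attach evidentiality assumed -shi → khusnoifshi.
Apply vowel harmony: khusnoifshi → khusnoufshu.
Nasal assimilation: no change.

khusnoufshu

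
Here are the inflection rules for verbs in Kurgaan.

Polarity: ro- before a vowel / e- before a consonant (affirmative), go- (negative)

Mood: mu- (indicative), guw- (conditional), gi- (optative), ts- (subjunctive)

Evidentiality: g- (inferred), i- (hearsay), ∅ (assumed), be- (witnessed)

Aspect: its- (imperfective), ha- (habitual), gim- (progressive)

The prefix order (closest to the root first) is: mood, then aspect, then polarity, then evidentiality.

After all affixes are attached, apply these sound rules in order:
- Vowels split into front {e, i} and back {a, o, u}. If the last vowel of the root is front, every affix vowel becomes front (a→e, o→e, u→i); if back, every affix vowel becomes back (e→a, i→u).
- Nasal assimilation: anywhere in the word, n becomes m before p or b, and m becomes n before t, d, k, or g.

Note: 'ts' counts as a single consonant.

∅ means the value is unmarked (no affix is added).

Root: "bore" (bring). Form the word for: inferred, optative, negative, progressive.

Attach mood optative gi- → gibore.
Attach aspect progressive gim- → gimgibore.
Attach polarity negative go- → gogimgibore.
Attach evidentiality inferred g- → ggogimgibore.
Apply vowel harmony: ggogimgibore → ggegimgibore.
Apply nasal assimilation: ggegimgibore → ggegingibore.

ggegingibore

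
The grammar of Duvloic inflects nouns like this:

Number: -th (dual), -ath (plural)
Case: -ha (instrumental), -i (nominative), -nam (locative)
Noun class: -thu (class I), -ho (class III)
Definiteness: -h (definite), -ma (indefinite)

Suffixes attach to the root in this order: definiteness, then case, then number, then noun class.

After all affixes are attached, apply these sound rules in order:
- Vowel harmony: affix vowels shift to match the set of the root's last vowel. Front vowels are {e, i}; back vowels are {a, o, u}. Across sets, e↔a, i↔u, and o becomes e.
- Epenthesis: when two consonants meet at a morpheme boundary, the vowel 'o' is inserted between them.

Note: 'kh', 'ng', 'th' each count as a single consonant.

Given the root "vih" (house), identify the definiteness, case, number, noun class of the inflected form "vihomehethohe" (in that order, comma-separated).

indefinite, instrumental, dual, class III

Segment: vih-ma-ha-th-ho.
definiteness: -ma → indefinite.
case: -ha → instrumental.
number: -th → dual.
noun class: -ho → class III.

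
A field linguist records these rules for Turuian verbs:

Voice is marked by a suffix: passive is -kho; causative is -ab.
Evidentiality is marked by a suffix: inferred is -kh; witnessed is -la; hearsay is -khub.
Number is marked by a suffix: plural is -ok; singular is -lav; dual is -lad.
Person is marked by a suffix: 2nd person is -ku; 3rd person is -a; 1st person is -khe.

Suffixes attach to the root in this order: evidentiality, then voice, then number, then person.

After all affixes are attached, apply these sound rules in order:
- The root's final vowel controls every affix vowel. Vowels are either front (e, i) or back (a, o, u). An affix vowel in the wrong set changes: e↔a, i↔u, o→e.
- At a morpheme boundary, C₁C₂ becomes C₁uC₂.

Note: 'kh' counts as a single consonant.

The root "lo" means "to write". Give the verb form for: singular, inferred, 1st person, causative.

Attach evidentiality inferred -kh → lokh.
Attach voice causative -ab → lokhab.
Attach number singular -lav → lokhablav.
Attach person 1st person -khe → lokhablavkhe.
Apply vowel harmony: lokhablavkhe → lokhablavkha.
Apply epenthesis: lokhablavkha → lokhabulavukha.

lokhabulavukha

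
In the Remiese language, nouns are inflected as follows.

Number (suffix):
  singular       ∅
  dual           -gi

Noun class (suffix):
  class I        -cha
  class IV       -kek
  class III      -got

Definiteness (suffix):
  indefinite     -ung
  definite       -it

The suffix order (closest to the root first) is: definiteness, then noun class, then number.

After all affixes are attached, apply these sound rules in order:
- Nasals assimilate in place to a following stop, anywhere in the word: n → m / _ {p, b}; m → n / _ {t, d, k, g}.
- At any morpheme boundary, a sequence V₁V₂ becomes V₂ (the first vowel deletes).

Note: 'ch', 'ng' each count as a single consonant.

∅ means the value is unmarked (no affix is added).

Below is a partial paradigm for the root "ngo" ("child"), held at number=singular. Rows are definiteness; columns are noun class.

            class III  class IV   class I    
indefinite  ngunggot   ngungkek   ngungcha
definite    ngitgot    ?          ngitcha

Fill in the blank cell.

ngitkek

Attach definiteness definite -it → ngoit.
Attach noun class class IV -kek → ngoitkek.
number = singular: zero marking, form stays ngoitkek.
Nasal assimilation: no change.
Apply vowel deletion: ngoitkek → ngitkek.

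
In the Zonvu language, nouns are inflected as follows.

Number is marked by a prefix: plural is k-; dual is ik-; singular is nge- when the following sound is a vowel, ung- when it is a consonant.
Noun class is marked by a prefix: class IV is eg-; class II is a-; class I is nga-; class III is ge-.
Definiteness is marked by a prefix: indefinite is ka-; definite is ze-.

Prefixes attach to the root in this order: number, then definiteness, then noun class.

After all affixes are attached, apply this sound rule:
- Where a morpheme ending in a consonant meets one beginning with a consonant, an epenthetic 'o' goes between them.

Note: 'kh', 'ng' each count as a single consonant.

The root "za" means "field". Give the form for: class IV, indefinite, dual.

Attach number dual ik- → ikza.
Attach definiteness indefinite ka- → kaikza.
Attach noun class class IV eg- → egkaikza.
Apply epenthesis: egkaikza → egokaikoza.

egokaikoza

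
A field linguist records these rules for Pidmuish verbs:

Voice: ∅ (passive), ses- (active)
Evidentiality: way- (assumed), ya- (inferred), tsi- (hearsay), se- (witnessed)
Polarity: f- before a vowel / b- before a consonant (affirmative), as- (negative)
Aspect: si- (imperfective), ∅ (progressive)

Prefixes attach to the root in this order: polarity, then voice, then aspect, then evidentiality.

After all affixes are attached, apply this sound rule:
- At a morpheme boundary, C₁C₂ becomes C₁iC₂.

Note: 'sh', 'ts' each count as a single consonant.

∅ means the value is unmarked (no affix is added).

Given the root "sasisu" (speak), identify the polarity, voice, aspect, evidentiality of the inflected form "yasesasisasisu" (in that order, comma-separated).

Segment: ya-ses-as-sasisu.
polarity: as- → negative.
voice: ses- → active.
aspect: ∅ → progressive.
evidentiality: ya- → inferred.

negative, active, progressive, inferred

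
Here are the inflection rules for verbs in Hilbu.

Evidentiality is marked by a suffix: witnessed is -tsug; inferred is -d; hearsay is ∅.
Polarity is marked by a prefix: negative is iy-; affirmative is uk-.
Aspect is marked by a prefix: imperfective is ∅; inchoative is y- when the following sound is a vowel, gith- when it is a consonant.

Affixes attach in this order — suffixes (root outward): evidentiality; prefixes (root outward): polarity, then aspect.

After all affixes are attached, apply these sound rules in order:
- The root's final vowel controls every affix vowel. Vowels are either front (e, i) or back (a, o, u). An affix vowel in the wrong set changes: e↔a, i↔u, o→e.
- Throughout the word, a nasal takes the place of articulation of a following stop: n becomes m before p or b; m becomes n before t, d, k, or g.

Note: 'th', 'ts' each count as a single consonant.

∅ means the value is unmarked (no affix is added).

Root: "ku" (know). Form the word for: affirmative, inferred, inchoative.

Attach evidentiality inferred -d → kud.
Attach polarity affirmative uk- → ukkud.
Attach aspect inchoative y- (before vowel 'u') → yukkud.
Vowel harmony: no change.
Nasal assimilation: no change.

yukkud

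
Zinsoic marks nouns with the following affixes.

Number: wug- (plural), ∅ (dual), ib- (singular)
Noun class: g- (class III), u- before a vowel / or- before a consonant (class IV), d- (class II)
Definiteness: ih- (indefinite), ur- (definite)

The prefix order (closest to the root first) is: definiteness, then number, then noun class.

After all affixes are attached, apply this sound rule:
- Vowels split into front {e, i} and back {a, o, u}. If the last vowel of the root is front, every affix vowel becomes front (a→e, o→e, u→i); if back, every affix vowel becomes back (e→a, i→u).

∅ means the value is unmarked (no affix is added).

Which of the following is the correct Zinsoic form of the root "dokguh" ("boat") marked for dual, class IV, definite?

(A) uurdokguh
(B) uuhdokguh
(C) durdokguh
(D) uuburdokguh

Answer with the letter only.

A

Attach definiteness definite ur- → urdokguh.
number = dual: zero marking, form stays urdokguh.
Attach noun class class IV u- (before vowel 'u') → uurdokguh.
Vowel harmony: no change.
So the correct form is uurdokguh, option (A).
(C) durdokguh is wrong: it uses class II instead of class IV for noun class.
(D) uuburdokguh is wrong: it uses singular instead of dual for number.
(B) uuhdokguh is wrong: it uses indefinite instead of definite for definiteness.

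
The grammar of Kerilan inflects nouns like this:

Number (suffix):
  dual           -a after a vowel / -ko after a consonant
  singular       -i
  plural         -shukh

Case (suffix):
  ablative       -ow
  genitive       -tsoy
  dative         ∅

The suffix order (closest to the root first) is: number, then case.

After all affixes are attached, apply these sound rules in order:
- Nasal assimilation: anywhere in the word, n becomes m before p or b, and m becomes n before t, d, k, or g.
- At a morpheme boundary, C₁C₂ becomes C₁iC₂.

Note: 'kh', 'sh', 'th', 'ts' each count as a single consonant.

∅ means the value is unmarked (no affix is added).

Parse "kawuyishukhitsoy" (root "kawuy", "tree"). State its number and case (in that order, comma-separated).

Segment: kawuy-shukh-tsoy.
number: -shukh → plural.
case: -tsoy → genitive.

plural, genitive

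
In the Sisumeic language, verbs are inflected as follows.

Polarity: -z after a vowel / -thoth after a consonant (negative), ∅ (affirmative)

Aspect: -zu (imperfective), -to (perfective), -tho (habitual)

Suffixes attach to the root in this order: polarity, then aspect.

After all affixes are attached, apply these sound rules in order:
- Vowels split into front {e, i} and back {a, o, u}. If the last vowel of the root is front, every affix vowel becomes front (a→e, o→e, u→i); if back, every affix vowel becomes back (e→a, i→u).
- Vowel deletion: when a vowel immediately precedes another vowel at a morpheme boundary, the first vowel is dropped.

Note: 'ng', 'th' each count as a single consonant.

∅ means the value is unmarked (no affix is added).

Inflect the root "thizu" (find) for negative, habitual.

Attach polarity negative -z (after vowel 'u') → thizuz.
Attach aspect habitual -tho → thizuztho.
Vowel harmony: no change.
Vowel deletion: no change.

thizuztho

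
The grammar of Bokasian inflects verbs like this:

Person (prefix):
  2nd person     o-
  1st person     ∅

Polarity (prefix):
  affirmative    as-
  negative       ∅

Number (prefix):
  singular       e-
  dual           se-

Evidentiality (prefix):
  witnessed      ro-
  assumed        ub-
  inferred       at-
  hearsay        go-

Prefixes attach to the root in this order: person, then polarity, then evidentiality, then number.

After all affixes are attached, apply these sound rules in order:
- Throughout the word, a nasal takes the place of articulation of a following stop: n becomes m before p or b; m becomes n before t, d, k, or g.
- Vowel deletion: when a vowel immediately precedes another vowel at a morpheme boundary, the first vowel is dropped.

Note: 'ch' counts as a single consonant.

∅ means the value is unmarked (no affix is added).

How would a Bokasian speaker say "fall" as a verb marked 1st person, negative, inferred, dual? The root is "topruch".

sattopruch

person = 1st person: zero marking, form stays topruch.
polarity = negative: zero marking, form stays topruch.
Attach evidentiality inferred at- → attopruch.
Attach number dual se- → seattopruch.
Nasal assimilation: no change.
Apply vowel deletion: seattopruch → sattopruch.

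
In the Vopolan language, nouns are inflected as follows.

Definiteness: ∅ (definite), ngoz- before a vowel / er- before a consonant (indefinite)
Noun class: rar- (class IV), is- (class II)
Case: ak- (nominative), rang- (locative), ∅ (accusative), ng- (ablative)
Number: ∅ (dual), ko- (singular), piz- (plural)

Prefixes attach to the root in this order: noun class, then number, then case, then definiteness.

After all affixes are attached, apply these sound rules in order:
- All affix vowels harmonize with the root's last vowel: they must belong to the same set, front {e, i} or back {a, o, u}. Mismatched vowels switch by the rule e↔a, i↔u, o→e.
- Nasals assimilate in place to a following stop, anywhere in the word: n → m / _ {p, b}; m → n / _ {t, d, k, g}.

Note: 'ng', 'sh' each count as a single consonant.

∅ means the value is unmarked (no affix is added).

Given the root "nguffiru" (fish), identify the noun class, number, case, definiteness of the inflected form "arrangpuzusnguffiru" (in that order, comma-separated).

class II, plural, locative, indefinite

Segment: er-rang-piz-is-nguffiru.
noun class: is- → class II.
number: piz- → plural.
case: rang- → locative.
definiteness: ngoz/er- → indefinite.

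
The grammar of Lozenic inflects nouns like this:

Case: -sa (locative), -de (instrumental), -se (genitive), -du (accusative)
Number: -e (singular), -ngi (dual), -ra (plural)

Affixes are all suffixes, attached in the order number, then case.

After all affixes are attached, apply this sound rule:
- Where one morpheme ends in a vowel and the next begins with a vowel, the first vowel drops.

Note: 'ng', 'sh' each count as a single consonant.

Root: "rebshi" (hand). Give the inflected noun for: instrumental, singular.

rebshede

Attach number singular -e → rebshie.
Attach case instrumental -de → rebshiede.
Apply vowel deletion: rebshiede → rebshede.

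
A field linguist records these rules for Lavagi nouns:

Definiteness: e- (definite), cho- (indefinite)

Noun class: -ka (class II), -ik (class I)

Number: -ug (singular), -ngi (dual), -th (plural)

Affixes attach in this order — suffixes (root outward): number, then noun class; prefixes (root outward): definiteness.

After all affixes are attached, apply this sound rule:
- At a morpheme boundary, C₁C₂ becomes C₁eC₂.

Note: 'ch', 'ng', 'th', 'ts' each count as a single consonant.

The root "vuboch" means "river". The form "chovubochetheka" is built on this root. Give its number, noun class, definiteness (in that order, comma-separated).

Segment: cho-vuboch-th-ka.
number: -th → plural.
noun class: -ka → class II.
definiteness: cho- → indefinite.

plural, class II, indefinite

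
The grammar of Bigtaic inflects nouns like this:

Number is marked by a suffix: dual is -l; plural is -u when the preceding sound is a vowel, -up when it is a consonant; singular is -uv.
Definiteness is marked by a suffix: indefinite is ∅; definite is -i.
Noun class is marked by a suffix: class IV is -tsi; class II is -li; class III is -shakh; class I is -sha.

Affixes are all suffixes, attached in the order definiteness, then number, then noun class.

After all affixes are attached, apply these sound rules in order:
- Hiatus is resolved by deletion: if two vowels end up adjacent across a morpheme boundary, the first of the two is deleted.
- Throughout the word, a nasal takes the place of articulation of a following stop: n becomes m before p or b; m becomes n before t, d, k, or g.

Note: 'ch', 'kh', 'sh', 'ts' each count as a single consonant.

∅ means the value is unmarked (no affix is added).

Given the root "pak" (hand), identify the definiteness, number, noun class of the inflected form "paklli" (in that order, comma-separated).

indefinite, dual, class II

Segment: pak-l-li.
definiteness: ∅ → indefinite.
number: -l → dual.
noun class: -li → class II.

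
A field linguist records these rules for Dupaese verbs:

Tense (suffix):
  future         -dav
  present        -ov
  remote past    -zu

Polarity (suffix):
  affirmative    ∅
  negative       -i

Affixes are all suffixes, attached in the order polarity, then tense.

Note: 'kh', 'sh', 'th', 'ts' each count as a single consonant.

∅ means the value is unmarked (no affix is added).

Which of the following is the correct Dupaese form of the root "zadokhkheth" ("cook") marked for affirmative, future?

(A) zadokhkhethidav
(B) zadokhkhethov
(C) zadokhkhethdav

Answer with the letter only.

polarity = affirmative: zero marking, form stays zadokhkheth.
Attach tense future -dav → zadokhkhethdav.
So the correct form is zadokhkhethdav, option (C).
(A) zadokhkhethidav is wrong: it uses negative instead of affirmative for polarity.
(B) zadokhkhethov is wrong: it uses present instead of future for tense.

C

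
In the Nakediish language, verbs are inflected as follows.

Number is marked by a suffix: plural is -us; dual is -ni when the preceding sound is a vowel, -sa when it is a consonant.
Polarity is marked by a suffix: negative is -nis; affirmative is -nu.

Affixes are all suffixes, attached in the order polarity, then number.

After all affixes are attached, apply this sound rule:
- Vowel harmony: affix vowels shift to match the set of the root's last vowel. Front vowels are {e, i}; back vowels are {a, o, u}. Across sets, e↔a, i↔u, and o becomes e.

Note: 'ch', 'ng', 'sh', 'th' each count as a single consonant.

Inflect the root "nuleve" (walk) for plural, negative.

Attach polarity negative -nis → nulevenis.
Attach number plural -us → nulevenisus.
Apply vowel harmony: nulevenisus → nulevenisis.

nulevenisis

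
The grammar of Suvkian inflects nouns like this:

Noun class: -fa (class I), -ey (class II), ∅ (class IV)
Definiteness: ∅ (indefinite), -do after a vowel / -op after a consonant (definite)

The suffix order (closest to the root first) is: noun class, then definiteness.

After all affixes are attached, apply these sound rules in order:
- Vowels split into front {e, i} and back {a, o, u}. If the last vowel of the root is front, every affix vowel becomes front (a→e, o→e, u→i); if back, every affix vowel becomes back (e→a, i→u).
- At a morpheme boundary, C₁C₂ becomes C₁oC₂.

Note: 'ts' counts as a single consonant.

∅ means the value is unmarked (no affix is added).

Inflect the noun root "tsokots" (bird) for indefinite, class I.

Attach noun class class I -fa → tsokotsfa.
definiteness = indefinite: zero marking, form stays tsokotsfa.
Vowel harmony: no change.
Apply epenthesis: tsokotsfa → tsokotsofa.

tsokotsofa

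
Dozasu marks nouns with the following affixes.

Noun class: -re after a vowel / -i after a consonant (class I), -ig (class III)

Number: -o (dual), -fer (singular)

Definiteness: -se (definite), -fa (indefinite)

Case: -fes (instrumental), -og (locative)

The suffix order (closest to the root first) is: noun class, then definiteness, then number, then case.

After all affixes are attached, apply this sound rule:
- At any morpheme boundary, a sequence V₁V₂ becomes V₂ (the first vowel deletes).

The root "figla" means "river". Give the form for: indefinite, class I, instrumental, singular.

Attach noun class class I -re (after vowel 'a') → figlare.
Attach definiteness indefinite -fa → figlarefa.
Attach number singular -fer → figlarefafer.
Attach case instrumental -fes → figlarefaferfes.
Vowel deletion: no change.

figlarefaferfes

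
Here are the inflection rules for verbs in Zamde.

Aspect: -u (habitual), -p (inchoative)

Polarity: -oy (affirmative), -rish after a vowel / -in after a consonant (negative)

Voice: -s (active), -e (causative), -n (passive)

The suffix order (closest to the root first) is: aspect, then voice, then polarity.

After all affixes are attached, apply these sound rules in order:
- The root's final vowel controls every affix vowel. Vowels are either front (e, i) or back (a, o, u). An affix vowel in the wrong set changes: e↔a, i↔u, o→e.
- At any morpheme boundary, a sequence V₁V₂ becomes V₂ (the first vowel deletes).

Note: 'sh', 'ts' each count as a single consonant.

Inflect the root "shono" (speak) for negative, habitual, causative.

Attach aspect habitual -u → shonou.
Attach voice causative -e → shonoue.
Attach polarity negative -rish (after vowel 'e') → shonouerish.
Apply vowel harmony: shonouerish → shonouarush.
Apply vowel deletion: shonouarush → shonarush.

shonarush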